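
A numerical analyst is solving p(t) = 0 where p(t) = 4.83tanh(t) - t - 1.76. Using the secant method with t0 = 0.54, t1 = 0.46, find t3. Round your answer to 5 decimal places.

p(0.54) = 0.0811319, p(0.46) = -0.1426933
t2 = 0.4600000 − (-0.1426933)·(0.4600000 − 0.5400000) / (-0.1426933 − 0.0811319) = 0.4600000 − (0.0114155)/(-0.2238251) = 0.5110017
p(0.5110017) = 0.0026015
t3 = 0.5110017 − 0.0026015·(0.5110017 − 0.4600000) / (0.0026015 − (-0.1426933)) = 0.5110017 − (0.0001327)/(0.1452948) = 0.5100885

0.51009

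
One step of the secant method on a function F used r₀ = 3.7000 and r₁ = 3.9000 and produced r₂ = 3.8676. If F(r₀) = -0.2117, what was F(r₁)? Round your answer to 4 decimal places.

The secant line through (3.7000, -0.2117) and (3.9000, F(r₁)) crosses zero at r₂ = 3.8676.
So (3.7000, -0.2117), (3.9000, F(r₁)), (3.8676, 0) are collinear:
F(r₁) = -0.2117 · (3.9000 − 3.8676) / (3.7000 − 3.8676) = -0.2117 · (0.032400)/(-0.167600) = 0.040925

0.0409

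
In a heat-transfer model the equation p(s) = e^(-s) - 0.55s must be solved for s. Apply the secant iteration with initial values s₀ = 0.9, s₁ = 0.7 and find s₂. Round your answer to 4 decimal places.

p(0.9) = -0.088430, p(0.7) = 0.111585
s₂ = 0.700000 − 0.111585·(0.700000 − 0.900000) / (0.111585 − (-0.088430)) = 0.700000 − (-0.022317)/(0.200016) = 0.811577

0.8116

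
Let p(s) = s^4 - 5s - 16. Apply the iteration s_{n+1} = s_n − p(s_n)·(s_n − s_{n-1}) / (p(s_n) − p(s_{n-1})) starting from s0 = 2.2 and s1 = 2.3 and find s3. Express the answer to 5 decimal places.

2.28882

p(2.2) = -3.5744000, p(2.3) = 0.4841000
s2 = 2.3000000 − 0.4841000·(2.3000000 − 2.2000000) / (0.4841000 − (-3.5744000)) = 2.3000000 − (0.0484100)/(4.0585000) = 2.2880719
p(2.2880719) = -0.0322739
s3 = 2.2880719 − (-0.0322739)·(2.2880719 − 2.3000000) / (-0.0322739 − 0.4841000) = 2.2880719 − (0.0003850)/(-0.5163739) = 2.2888175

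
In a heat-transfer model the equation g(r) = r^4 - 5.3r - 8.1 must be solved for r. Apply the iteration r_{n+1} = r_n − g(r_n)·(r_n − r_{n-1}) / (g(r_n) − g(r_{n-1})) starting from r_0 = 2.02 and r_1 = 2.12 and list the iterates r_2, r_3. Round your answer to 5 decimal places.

g(2.02) = -2.1563358, g(2.12) = 0.8636314
r_2 = 2.1200000 − 0.8636314·(2.1200000 − 2.0200000) / (0.8636314 − (-2.1563358)) = 2.1200000 − (0.0863631)/(3.0199672) = 2.0914026
g(2.0914026) = -0.0528646
r_3 = 2.0914026 − (-0.0528646)·(2.0914026 − 2.1200000) / (-0.0528646 − 0.8636314) = 2.0914026 − (0.0015118)/(-0.9164960) = 2.0930522

2.09140, 2.09305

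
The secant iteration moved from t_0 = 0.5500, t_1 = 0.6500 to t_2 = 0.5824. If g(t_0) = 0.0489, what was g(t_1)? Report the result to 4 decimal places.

The secant line through (0.5500, 0.0489) and (0.6500, g(t_1)) crosses zero at t_2 = 0.5824.
So (0.5500, 0.0489), (0.6500, g(t_1)), (0.5824, 0) are collinear:
g(t_1) = 0.0489 · (0.6500 − 0.5824) / (0.5500 − 0.5824) = 0.0489 · (0.067600)/(-0.032400) = -0.102026

-0.1020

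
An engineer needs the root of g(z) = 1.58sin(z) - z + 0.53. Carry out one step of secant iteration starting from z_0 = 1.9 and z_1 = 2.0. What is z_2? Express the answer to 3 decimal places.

g(1.9) = 0.12515, g(2.0) = -0.03331
z_2 = 2.00000 − (-0.03331)·(2.00000 − 1.90000) / (-0.03331 − 0.12515) = 2.00000 − (-0.00333)/(-0.15846) = 1.97898

1.979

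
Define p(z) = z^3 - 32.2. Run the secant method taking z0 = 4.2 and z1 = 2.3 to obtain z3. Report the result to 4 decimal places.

p(4.2) = 41.888000, p(2.3) = -20.033000
z2 = 2.300000 − (-20.033000)·(2.300000 − 4.200000) / (-20.033000 − 41.888000) = 2.300000 − (38.062700)/(-61.921000) = 2.914698
p(2.914698) = -7.438293
z3 = 2.914698 − (-7.438293)·(2.914698 − 2.300000) / (-7.438293 − (-20.033000)) = 2.914698 − (-4.572302)/(12.594707) = 3.277731

3.2777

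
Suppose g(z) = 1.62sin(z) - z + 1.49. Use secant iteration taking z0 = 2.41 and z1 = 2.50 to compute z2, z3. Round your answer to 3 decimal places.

g(2.41) = 0.16225, g(2.50) = -0.04048
z2 = 2.50000 − (-0.04048)·(2.50000 − 2.41000) / (-0.04048 − 0.16225) = 2.50000 − (-0.00364)/(-0.20273) = 2.48203
g(2.48203) = 0.00066
z3 = 2.48203 − 0.00066·(2.48203 − 2.50000) / (0.00066 − (-0.04048)) = 2.48203 − (-0.00001)/(0.04113) = 2.48232

2.482, 2.482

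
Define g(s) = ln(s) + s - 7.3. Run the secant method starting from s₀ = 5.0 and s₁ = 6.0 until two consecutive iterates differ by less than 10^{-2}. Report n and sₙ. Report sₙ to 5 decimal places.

g(5.0) = -0.6905621, g(6.0) = 0.4917595
s₂ = 6.0000000 − 0.4917595·(1.0000000)/(1.1823216) = 5.5840730;  |Δ| = 0.4159270
g(5.5840730) = 0.0039914
s₃ = 5.5840730 − 0.0039914·(-0.4159270)/(-0.4877680) = 5.5806694;  |Δ| = 0.0034035
|s₃ − s₂| = 0.0034035 < 10^{-2}

n = 3, sₙ = 5.58067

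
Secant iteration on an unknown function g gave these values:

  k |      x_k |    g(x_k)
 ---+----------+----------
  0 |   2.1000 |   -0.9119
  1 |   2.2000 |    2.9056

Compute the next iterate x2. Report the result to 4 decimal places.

x2 = 2.2000 − 2.9056·(2.2000 − 2.1000) / (2.9056 − (-0.9119))
   = 2.2000 − (0.290560)/(3.817500) = 2.123887

2.1239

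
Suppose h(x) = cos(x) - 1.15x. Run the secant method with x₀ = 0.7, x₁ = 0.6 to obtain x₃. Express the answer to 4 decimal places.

h(0.7) = -0.040158, h(0.6) = 0.135336
x₂ = 0.600000 − 0.135336·(0.600000 − 0.700000) / (0.135336 − (-0.040158)) = 0.600000 − (-0.013534)/(0.175493) = 0.677117
h(0.677117) = 0.000697
x₃ = 0.677117 − 0.000697·(0.677117 − 0.600000) / (0.000697 − 0.135336) = 0.677117 − (0.000054)/(-0.134638) = 0.677517

0.6775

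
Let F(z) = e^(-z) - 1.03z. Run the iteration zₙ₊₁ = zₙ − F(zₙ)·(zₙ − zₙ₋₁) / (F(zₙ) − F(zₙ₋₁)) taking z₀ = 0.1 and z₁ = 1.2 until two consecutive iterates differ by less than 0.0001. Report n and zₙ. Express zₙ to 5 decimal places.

F(0.1) = 0.8018374, F(1.2) = -0.9348058
z₂ = 1.2000000 − (-0.9348058)·(1.1000000)/(-1.7366432) = 0.6078885;  |Δ| = 0.5921115
F(0.6078885) = -0.0816258
z₃ = 0.6078885 − (-0.0816258)·(-0.5921115)/(0.8531800) = 0.5512398;  |Δ| = 0.0566488
F(0.5512398) = 0.0084580
z₄ = 0.5512398 − 0.0084580·(-0.0566488)/(0.0900838) = 0.5565585;  |Δ| = 0.0053188
F(0.5565585) = -0.0000771
z₅ = 0.5565585 − (-0.0000771)·(0.0053188)/(-0.0085351) = 0.5565105;  |Δ| = 0.0000480
|z₅ − z₄| = 0.0000480 < 0.0001

n = 5, zₙ = 0.55651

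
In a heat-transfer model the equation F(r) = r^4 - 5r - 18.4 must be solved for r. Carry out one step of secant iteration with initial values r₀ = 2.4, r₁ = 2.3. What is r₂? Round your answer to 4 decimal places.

F(2.4) = 2.777600, F(2.3) = -1.915900
r₂ = 2.300000 − (-1.915900)·(2.300000 − 2.400000) / (-1.915900 − 2.777600) = 2.300000 − (0.191590)/(-4.693500) = 2.340820

2.3408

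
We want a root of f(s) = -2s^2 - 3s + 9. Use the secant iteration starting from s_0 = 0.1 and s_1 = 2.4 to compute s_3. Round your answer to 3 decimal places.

1.444

f(0.1) = 8.68000, f(2.4) = -9.72000
s_2 = 2.40000 − (-9.72000)·(2.40000 − 0.10000) / (-9.72000 − 8.68000) = 2.40000 − (-22.35600)/(-18.40000) = 1.18500
f(1.18500) = 2.63655
s_3 = 1.18500 − 2.63655·(1.18500 − 2.40000) / (2.63655 − (-9.72000)) = 1.18500 − (-3.20341)/(12.35655) = 1.44425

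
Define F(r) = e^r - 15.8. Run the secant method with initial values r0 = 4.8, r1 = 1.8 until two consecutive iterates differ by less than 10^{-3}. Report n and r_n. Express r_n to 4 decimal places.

F(4.8) = 105.710418, F(1.8) = -9.750353
r2 = 1.800000 − (-9.750353)·(-3.000000)/(-115.460770) = 2.053342;  |Δ| = 0.253342
F(2.053342) = -8.006095
r3 = 2.053342 − (-8.006095)·(0.253342)/(1.744257) = 3.216175;  |Δ| = 1.162833
F(3.216175) = 9.132573
r4 = 3.216175 − 9.132573·(1.162833)/(17.138668) = 2.596544;  |Δ| = 0.619631
F(2.596544) = -2.382717
r5 = 2.596544 − (-2.382717)·(-0.619631)/(-11.515290) = 2.724756;  |Δ| = 0.128213
F(2.724756) = -0.547303
r6 = 2.724756 − (-0.547303)·(0.128213)/(1.835414) = 2.762988;  |Δ| = 0.038232
F(2.762988) = 0.047126
r7 = 2.762988 − 0.047126·(0.038232)/(0.594429) = 2.759957;  |Δ| = 0.003031
F(2.759957) = -0.000834
r8 = 2.759957 − (-0.000834)·(-0.003031)/(-0.047960) = 2.760010;  |Δ| = 0.000053
|r8 − r7| = 0.000053 < 10^{-3}

n = 8, r_n = 2.7600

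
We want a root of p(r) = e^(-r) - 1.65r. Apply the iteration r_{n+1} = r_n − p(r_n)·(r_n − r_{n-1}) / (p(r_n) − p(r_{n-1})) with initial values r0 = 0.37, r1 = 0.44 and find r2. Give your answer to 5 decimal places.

p(0.37) = 0.0802343, p(0.44) = -0.0819636
r2 = 0.4400000 − (-0.0819636)·(0.4400000 − 0.3700000) / (-0.0819636 − 0.0802343) = 0.4400000 − (-0.0057375)/(-0.1621979) = 0.4046269

0.40463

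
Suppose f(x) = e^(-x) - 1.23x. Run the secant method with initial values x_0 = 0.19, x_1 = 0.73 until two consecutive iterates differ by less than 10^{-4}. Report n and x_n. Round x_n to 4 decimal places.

f(0.19) = 0.593259, f(0.73) = -0.415991
x_2 = 0.730000 − (-0.415991)·(0.540000)/(-1.009250) = 0.507424;  |Δ| = 0.222576
f(0.507424) = -0.022087
x_3 = 0.507424 − (-0.022087)·(-0.222576)/(0.393904) = 0.494944;  |Δ| = 0.012480
f(0.494944) = 0.000825
x_4 = 0.494944 − 0.000825·(-0.012480)/(0.022911) = 0.495393;  |Δ| = 0.000449
f(0.495393) = -0.000002
x_5 = 0.495393 − (-0.000002)·(0.000449)/(-0.000826) = 0.495392;  |Δ| = 0.000001
|x_5 − x_4| = 0.000001 < 10^{-4}

n = 5, x_n = 0.4954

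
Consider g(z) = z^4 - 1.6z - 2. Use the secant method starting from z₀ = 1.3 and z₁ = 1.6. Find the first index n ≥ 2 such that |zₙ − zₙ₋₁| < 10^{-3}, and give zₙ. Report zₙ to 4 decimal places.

g(1.3) = -1.223900, g(1.6) = 1.993600
z₂ = 1.600000 − 1.993600·(0.300000)/(3.217500) = 1.414117;  |Δ| = 0.185883
g(1.414117) = -0.263684
z₃ = 1.414117 − (-0.263684)·(-0.185883)/(-2.257284) = 1.435830;  |Δ| = 0.021714
g(1.435830) = -0.047097
z₄ = 1.435830 − (-0.047097)·(0.021714)/(0.216587) = 1.440552;  |Δ| = 0.004722
g(1.440552) = 0.001532
z₅ = 1.440552 − 0.001532·(0.004722)/(0.048628) = 1.440403;  |Δ| = 0.000149
|z₅ − z₄| = 0.000149 < 10^{-3}

n = 5, zₙ = 1.4404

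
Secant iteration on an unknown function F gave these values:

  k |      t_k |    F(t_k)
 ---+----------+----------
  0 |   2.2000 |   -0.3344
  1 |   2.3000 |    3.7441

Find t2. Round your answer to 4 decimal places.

t2 = 2.3000 − 3.7441·(2.3000 − 2.2000) / (3.7441 − (-0.3344))
   = 2.3000 − (0.374410)/(4.078500) = 2.208199

2.2082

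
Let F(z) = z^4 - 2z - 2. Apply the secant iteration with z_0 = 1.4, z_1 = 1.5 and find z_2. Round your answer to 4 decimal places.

F(1.4) = -0.958400, F(1.5) = 0.062500
z_2 = 1.500000 − 0.062500·(1.500000 − 1.400000) / (0.062500 − (-0.958400)) = 1.500000 − (0.006250)/(1.020900) = 1.493878

1.4939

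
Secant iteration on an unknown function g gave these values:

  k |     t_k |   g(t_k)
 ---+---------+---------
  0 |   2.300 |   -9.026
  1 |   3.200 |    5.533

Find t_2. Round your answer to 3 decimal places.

t_2 = 3.200 − 5.533·(3.200 − 2.300) / (5.533 − (-9.026))
   = 3.200 − (4.97970)/(14.55900) = 2.85796

2.858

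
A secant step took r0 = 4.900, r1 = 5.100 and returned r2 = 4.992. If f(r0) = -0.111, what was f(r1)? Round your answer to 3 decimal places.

0.130

The secant line through (4.900, -0.111) and (5.100, f(r1)) crosses zero at r2 = 4.992.
So (4.900, -0.111), (5.100, f(r1)), (4.992, 0) are collinear:
f(r1) = -0.111 · (5.100 − 4.992) / (4.900 − 4.992) = -0.111 · (0.10800)/(-0.09200) = 0.13030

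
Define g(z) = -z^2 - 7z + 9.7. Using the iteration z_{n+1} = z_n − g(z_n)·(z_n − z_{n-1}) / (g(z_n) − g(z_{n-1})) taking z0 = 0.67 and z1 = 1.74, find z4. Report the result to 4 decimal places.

g(0.67) = 4.561100, g(1.74) = -5.507600
z2 = 1.740000 − (-5.507600)·(1.740000 − 0.670000) / (-5.507600 − 4.561100) = 1.740000 − (-5.893132)/(-10.068700) = 1.154708
g(1.154708) = 0.283696
z3 = 1.154708 − 0.283696·(1.154708 − 1.740000) / (0.283696 − (-5.507600)) = 1.154708 − (-0.166045)/(5.791296) = 1.183379
g(1.183379) = 0.015959
z4 = 1.183379 − 0.015959·(1.183379 − 1.154708) / (0.015959 − 0.283696) = 1.183379 − (0.000458)/(-0.267737) = 1.185088

1.1851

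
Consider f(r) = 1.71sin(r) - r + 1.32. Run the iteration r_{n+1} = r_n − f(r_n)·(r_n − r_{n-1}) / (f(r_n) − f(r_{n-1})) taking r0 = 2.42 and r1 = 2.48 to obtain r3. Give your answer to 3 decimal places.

f(2.42) = 0.02959, f(2.48) = -0.10942
r2 = 2.48000 − (-0.10942)·(2.48000 − 2.42000) / (-0.10942 − 0.02959) = 2.48000 − (-0.00657)/(-0.13901) = 2.43277
f(2.43277) = 0.00033
r3 = 2.43277 − 0.00033·(2.43277 − 2.48000) / (0.00033 − (-0.10942)) = 2.43277 − (-0.00002)/(0.10975) = 2.43292

2.433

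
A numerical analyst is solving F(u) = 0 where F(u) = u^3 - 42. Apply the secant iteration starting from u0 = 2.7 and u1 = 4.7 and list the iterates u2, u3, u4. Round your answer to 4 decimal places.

3.2305, 3.4042, 3.4814

F(2.7) = -22.317000, F(4.7) = 61.823000
u2 = 4.700000 − 61.823000·(4.700000 − 2.700000) / (61.823000 − (-22.317000)) = 4.700000 − (123.646000)/(84.140000) = 3.230473
F(3.230473) = -8.286926
u3 = 3.230473 − (-8.286926)·(3.230473 − 4.700000) / (-8.286926 − 61.823000) = 3.230473 − (12.177861)/(-70.109926) = 3.404170
F(3.404170) = -2.551217
u4 = 3.404170 − (-2.551217)·(3.404170 − 3.230473) / (-2.551217 − (-8.286926)) = 3.404170 − (-0.443138)/(5.735708) = 3.481429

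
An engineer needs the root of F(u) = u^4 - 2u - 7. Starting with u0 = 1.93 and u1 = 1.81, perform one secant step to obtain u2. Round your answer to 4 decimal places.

1.8053

F(1.93) = 3.014880, F(1.81) = 0.112831
u2 = 1.810000 − 0.112831·(1.810000 − 1.930000) / (0.112831 − 3.014880) = 1.810000 − (-0.013540)/(-2.902049) = 1.805334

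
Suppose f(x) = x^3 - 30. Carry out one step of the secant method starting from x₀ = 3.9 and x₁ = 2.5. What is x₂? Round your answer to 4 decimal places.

2.9606

f(3.9) = 29.319000, f(2.5) = -14.375000
x₂ = 2.500000 − (-14.375000)·(2.500000 − 3.900000) / (-14.375000 − 29.319000) = 2.500000 − (20.125000)/(-43.694000) = 2.960590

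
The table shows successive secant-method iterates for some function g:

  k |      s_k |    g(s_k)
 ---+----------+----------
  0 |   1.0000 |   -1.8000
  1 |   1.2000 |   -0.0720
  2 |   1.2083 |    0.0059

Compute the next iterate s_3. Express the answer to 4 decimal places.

s_3 = 1.2083 − 0.0059·(1.2083 − 1.2000) / (0.0059 − (-0.0720))
   = 1.2083 − (0.000049)/(0.077900) = 1.207671

1.2077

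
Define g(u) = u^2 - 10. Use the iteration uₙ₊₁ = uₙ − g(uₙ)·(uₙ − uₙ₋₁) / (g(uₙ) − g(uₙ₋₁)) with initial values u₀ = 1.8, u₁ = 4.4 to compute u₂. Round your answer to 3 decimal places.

2.890

g(1.8) = -6.76000, g(4.4) = 9.36000
u₂ = 4.40000 − 9.36000·(4.40000 − 1.80000) / (9.36000 − (-6.76000)) = 4.40000 − (24.33600)/(16.12000) = 2.89032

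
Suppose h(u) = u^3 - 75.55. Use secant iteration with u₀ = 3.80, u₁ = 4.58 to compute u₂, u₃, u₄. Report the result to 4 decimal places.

h(3.80) = -20.678000, h(4.58) = 20.521912
u₂ = 4.580000 − 20.521912·(4.580000 − 3.800000) / (20.521912 − (-20.678000)) = 4.580000 − (16.007091)/(41.199912) = 4.191478
h(4.191478) = -1.912094
u₃ = 4.191478 − (-1.912094)·(4.191478 − 4.580000) / (-1.912094 − 20.521912) = 4.191478 − (0.742892)/(-22.434006) = 4.224592
h(4.224592) = -0.152953
u₄ = 4.224592 − (-0.152953)·(4.224592 − 4.191478) / (-0.152953 − (-1.912094)) = 4.224592 − (-0.005065)/(1.759141) = 4.227471

4.1915, 4.2246, 4.2275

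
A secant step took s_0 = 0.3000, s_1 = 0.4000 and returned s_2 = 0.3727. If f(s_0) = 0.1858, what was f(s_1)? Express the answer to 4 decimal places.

The secant line through (0.3000, 0.1858) and (0.4000, f(s_1)) crosses zero at s_2 = 0.3727.
So (0.3000, 0.1858), (0.4000, f(s_1)), (0.3727, 0) are collinear:
f(s_1) = 0.1858 · (0.4000 − 0.3727) / (0.3000 − 0.3727) = 0.1858 · (0.027300)/(-0.072700) = -0.069771

-0.0698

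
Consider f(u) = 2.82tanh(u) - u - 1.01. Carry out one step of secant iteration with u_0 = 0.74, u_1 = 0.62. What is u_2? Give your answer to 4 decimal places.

0.7110

f(0.74) = 0.024189, f(0.62) = -0.075819
u_2 = 0.620000 − (-0.075819)·(0.620000 − 0.740000) / (-0.075819 − 0.024189) = 0.620000 − (0.009098)/(-0.100008) = 0.710975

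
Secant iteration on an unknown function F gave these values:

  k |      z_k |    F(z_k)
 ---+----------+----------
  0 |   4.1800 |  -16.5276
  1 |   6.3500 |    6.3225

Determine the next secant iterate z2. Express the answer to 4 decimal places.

z2 = 6.3500 − 6.3225·(6.3500 − 4.1800) / (6.3225 − (-16.5276))
   = 6.3500 − (13.719825)/(22.850100) = 5.749573

5.7496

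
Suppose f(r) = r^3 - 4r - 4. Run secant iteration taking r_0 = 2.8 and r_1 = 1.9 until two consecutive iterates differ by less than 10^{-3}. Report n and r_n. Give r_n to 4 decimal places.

f(2.8) = 6.752000, f(1.9) = -4.741000
r_2 = 1.900000 − (-4.741000)·(-0.900000)/(-11.493000) = 2.271261;  |Δ| = 0.371261
f(2.271261) = -1.368459
r_3 = 2.271261 − (-1.368459)·(0.371261)/(3.372541) = 2.421905;  |Δ| = 0.150645
f(2.421905) = 0.518370
r_4 = 2.421905 − 0.518370·(0.150645)/(1.886829) = 2.380519;  |Δ| = 0.041387
f(2.380519) = -0.031986
r_5 = 2.380519 − (-0.031986)·(-0.041387)/(-0.550356) = 2.382924;  |Δ| = 0.002405
f(2.382924) = -0.000674
r_6 = 2.382924 − (-0.000674)·(0.002405)/(0.031312) = 2.382976;  |Δ| = 0.000052
|r_6 − r_5| = 0.000052 < 10^{-3}

n = 6, r_n = 2.3830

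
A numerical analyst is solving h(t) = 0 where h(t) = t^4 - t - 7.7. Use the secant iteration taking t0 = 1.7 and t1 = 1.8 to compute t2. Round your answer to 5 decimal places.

1.75123

h(1.7) = -1.0479000, h(1.8) = 0.9976000
t2 = 1.8000000 − 0.9976000·(1.8000000 − 1.7000000) / (0.9976000 − (-1.0479000)) = 1.8000000 − (0.0997600)/(2.0455000) = 1.7512295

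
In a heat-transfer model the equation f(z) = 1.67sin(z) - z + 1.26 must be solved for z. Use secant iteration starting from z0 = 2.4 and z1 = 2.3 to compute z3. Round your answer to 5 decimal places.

2.39463

f(2.4) = -0.0119765, f(2.3) = 0.2053277
z2 = 2.3000000 − 0.2053277·(2.3000000 − 2.4000000) / (0.2053277 − (-0.0119765)) = 2.3000000 − (-0.0205328)/(0.2173042) = 2.3944886
f(2.3944886) = 0.0003047
z3 = 2.3944886 − 0.0003047·(2.3944886 − 2.3000000) / (0.0003047 − 0.2053277) = 2.3944886 − (0.0000288)/(-0.2050230) = 2.3946290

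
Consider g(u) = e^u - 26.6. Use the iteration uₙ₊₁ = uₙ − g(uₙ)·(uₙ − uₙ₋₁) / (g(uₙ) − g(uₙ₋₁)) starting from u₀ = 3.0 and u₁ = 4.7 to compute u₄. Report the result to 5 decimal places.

3.28810

g(3.0) = -6.5144631, g(4.7) = 83.3471725
u₂ = 4.7000000 − 83.3471725·(4.7000000 − 3.0000000) / (83.3471725 − (-6.5144631)) = 4.7000000 − (141.6901932)/(89.8616355) = 3.1232404
g(3.1232404) = -3.8801172
u₃ = 3.1232404 − (-3.8801172)·(3.1232404 − 4.7000000) / (-3.8801172 − 83.3471725) = 3.1232404 − (6.1180118)/(-87.2272896) = 3.1933792
g(3.1933792) = -2.2293589
u₄ = 3.1933792 − (-2.2293589)·(3.1933792 − 3.1232404) / (-2.2293589 − (-3.8801172)) = 3.1933792 − (-0.1563644)/(1.6507582) = 3.2881020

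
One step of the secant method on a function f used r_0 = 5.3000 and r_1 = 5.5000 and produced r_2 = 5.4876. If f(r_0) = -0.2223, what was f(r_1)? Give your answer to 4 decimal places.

0.0147

The secant line through (5.3000, -0.2223) and (5.5000, f(r_1)) crosses zero at r_2 = 5.4876.
So (5.3000, -0.2223), (5.5000, f(r_1)), (5.4876, 0) are collinear:
f(r_1) = -0.2223 · (5.5000 − 5.4876) / (5.3000 − 5.4876) = -0.2223 · (0.012400)/(-0.187600) = 0.014694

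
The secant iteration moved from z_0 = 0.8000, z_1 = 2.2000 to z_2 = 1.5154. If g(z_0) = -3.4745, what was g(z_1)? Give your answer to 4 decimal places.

The secant line through (0.8000, -3.4745) and (2.2000, g(z_1)) crosses zero at z_2 = 1.5154.
So (0.8000, -3.4745), (2.2000, g(z_1)), (1.5154, 0) are collinear:
g(z_1) = -3.4745 · (2.2000 − 1.5154) / (0.8000 − 1.5154) = -3.4745 · (0.684600)/(-0.715400) = 3.324913

3.3249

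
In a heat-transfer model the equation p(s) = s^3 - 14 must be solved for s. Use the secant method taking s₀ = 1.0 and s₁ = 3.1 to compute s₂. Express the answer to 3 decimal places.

1.948

p(1.0) = -13.00000, p(3.1) = 15.79100
s₂ = 3.10000 − 15.79100·(3.10000 − 1.00000) / (15.79100 − (-13.00000)) = 3.10000 − (33.16110)/(28.79100) = 1.94821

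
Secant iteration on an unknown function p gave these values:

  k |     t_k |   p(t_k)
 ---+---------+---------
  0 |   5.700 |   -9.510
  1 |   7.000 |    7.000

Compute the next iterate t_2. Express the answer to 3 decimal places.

t_2 = 7.000 − 7.000·(7.000 − 5.700) / (7.000 − (-9.510))
   = 7.000 − (9.10000)/(16.51000) = 6.44882

6.449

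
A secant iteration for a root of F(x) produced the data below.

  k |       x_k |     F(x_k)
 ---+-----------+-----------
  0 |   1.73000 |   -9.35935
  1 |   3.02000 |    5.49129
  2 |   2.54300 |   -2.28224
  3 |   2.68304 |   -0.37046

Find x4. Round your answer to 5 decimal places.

2.71018

x4 = 2.68304 − (-0.37046)·(2.68304 − 2.54300) / (-0.37046 − (-2.28224))
   = 2.68304 − (-0.0518792)/(1.9117800) = 2.7101766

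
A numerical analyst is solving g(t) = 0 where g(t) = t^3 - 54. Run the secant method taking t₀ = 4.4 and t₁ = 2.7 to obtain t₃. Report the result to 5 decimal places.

g(4.4) = 31.1840000, g(2.7) = -34.3170000
t₂ = 2.7000000 − (-34.3170000)·(2.7000000 − 4.4000000) / (-34.3170000 − 31.1840000) = 2.7000000 − (58.3389000)/(-65.5010000) = 3.5906566
g(3.5906566) = -7.7063282
t₃ = 3.5906566 − (-7.7063282)·(3.5906566 − 2.7000000) / (-7.7063282 − (-34.3170000)) = 3.5906566 − (-6.8636923)/(26.6106718) = 3.8485867

3.84859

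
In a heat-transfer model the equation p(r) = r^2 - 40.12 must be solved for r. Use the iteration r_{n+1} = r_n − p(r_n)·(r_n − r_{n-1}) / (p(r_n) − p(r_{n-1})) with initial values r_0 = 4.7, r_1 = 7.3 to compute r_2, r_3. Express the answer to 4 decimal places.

6.2025, 6.3246

p(4.7) = -18.030000, p(7.3) = 13.170000
r_2 = 7.300000 − 13.170000·(7.300000 − 4.700000) / (13.170000 − (-18.030000)) = 7.300000 − (34.242000)/(31.200000) = 6.202500
p(6.202500) = -1.648994
r_3 = 6.202500 − (-1.648994)·(6.202500 − 7.300000) / (-1.648994 − 13.170000) = 6.202500 − (1.809771)/(-14.818994) = 6.324625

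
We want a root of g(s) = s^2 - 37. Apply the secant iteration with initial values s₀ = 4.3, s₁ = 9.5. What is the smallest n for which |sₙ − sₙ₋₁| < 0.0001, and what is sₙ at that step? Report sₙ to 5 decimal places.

n = 6, sₙ = 6.08276

g(4.3) = -18.5100000, g(9.5) = 53.2500000
s₂ = 9.5000000 − 53.2500000·(5.2000000)/(71.7600000) = 5.6413043;  |Δ| = 3.8586957
g(5.6413043) = -5.1756853
s₃ = 5.6413043 − (-5.1756853)·(-3.8586957)/(-58.4256853) = 5.9831299;  |Δ| = 0.3418256
g(5.9831299) = -1.2021562
s₄ = 5.9831299 − (-1.2021562)·(0.3418256)/(3.9735291) = 6.0865463;  |Δ| = 0.1034163
g(6.0865463) = 0.0460453
s₅ = 6.0865463 − 0.0460453·(0.1034163)/(1.2482015) = 6.0827313;  |Δ| = 0.0038150
g(6.0827313) = -0.0003800
s₆ = 6.0827313 − (-0.0003800)·(-0.0038150)/(-0.0464253) = 6.0827625;  |Δ| = 0.0000312
|s₆ − s₅| = 0.0000312 < 0.0001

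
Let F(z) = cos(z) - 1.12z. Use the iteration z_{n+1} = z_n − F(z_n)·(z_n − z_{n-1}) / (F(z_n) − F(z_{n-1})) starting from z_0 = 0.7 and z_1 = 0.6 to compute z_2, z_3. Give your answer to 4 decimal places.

0.6889, 0.6891

F(0.7) = -0.019158, F(0.6) = 0.153336
z_2 = 0.600000 − 0.153336·(0.600000 − 0.700000) / (0.153336 − (-0.019158)) = 0.600000 − (-0.015334)/(0.172493) = 0.688894
F(0.688894) = 0.000389
z_3 = 0.688894 − 0.000389·(0.688894 − 0.600000) / (0.000389 − 0.153336) = 0.688894 − (0.000035)/(-0.152947) = 0.689120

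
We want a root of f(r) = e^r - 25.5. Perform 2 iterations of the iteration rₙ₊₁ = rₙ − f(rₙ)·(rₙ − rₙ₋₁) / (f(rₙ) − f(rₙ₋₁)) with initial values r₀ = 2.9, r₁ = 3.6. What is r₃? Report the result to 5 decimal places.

f(2.9) = -7.3258546, f(3.6) = 11.0982344
r₂ = 3.6000000 − 11.0982344·(3.6000000 − 2.9000000) / (11.0982344 − (-7.3258546)) = 3.6000000 − (7.7687641)/(18.4240891) = 3.1783366
f(3.1783366) = -1.4932127
r₃ = 3.1783366 − (-1.4932127)·(3.1783366 − 3.6000000) / (-1.4932127 − 11.0982344) = 3.1783366 − (0.6296331)/(-12.5914471) = 3.2283414

3.22834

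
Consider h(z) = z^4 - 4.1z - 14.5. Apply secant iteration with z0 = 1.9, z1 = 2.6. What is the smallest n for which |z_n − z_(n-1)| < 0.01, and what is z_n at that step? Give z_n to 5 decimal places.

n = 5, z_n = 2.20242

h(1.9) = -9.2579000, h(2.6) = 20.5376000
z2 = 2.6000000 − 20.5376000·(0.7000000)/(29.7955000) = 2.1175003;  |Δ| = 0.4824997
h(2.1175003) = -3.0772216
z3 = 2.1175003 − (-3.0772216)·(-0.4824997)/(-23.6148216) = 2.1803743;  |Δ| = 0.0628740
h(2.1803743) = -0.8387134
z4 = 2.1803743 − (-0.8387134)·(0.0628740)/(2.2385081) = 2.2039316;  |Δ| = 0.0235573
h(2.2039316) = 0.0573859
z5 = 2.2039316 − 0.0573859·(0.0235573)/(0.8960993) = 2.2024230;  |Δ| = 0.0015086
|z5 − z4| = 0.0015086 < 0.01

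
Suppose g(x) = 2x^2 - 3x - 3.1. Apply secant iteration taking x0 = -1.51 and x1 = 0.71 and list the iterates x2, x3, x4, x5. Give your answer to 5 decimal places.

g(-1.51) = 5.9902000, g(0.71) = -4.2218000
x2 = 0.7100000 − (-4.2218000)·(0.7100000 − (-1.5100000)) / (-4.2218000 − 5.9902000) = 0.7100000 − (-9.3723960)/(-10.2120000) = -0.2077826
g(-0.2077826) = -2.3903049
x3 = -0.2077826 − (-2.3903049)·(-0.2077826 − 0.7100000) / (-2.3903049 − (-4.2218000)) = -0.2077826 − (2.1937803)/(1.8314951) = -1.4055911
g(-1.4055911) = 5.0681459
x4 = -1.4055911 − 5.0681459·(-1.4055911 − (-0.2077826)) / (5.0681459 − (-2.3903049)) = -1.4055911 − (-6.0706682)/(7.4584509) = -0.5916596
g(-0.5916596) = -0.6248991
x5 = -0.5916596 − (-0.6248991)·(-0.5916596 − (-1.4055911)) / (-0.6248991 − 5.0681459) = -0.5916596 − (-0.5086251)/(-5.6930451) = -0.6810011

-0.20778, -1.40559, -0.59166, -0.68100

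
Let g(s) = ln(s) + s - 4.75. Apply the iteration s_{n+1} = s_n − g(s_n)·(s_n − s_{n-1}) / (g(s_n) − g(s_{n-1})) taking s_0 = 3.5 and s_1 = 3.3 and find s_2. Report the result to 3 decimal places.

g(3.5) = 0.00276, g(3.3) = -0.25608
s_2 = 3.30000 − (-0.25608)·(3.30000 − 3.50000) / (-0.25608 − 0.00276) = 3.30000 − (0.05122)/(-0.25884) = 3.49787

3.498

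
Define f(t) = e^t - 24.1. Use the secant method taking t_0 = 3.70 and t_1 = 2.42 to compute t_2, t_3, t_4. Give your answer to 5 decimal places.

2.98344, 3.27108, 3.17323

f(3.70) = 16.3473044, f(2.42) = -12.8541407
t_2 = 2.4200000 − (-12.8541407)·(2.4200000 − 3.7000000) / (-12.8541407 − 16.3473044) = 2.4200000 − (16.4533001)/(-29.2014450) = 2.9834413
f(2.9834413) = -4.3443150
t_3 = 2.9834413 − (-4.3443150)·(2.9834413 − 2.4200000) / (-4.3443150 − (-12.8541407)) = 2.9834413 − (-2.4477665)/(8.5098257) = 3.2710813
f(3.2710813) = 2.2398058
t_4 = 3.2710813 − 2.2398058·(3.2710813 − 2.9834413) / (2.2398058 − (-4.3443150)) = 3.2710813 − (0.6442578)/(6.5841208) = 3.1732311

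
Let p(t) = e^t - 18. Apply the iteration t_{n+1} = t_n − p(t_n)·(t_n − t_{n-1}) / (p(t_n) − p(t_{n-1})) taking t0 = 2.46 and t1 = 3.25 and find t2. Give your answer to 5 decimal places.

2.81307

p(2.46) = -6.2951885, p(3.25) = 7.7903399
t2 = 3.2500000 − 7.7903399·(3.2500000 − 2.4600000) / (7.7903399 − (-6.2951885)) = 3.2500000 − (6.1543685)/(14.0855284) = 2.8130715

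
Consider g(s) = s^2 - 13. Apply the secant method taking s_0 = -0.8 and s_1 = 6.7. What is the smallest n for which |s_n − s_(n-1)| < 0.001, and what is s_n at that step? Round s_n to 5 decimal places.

g(-0.8) = -12.3600000, g(6.7) = 31.8900000
s_2 = 6.7000000 − 31.8900000·(7.5000000)/(44.2500000) = 1.2949153;  |Δ| = 5.4050847
g(1.2949153) = -11.3231945
s_3 = 1.2949153 − (-11.3231945)·(-5.4050847)/(-43.2131945) = 2.7112148;  |Δ| = 1.4162995
g(2.7112148) = -5.6493146
s_4 = 2.7112148 − (-5.6493146)·(1.4162995)/(5.6738799) = 4.1213823;  |Δ| = 1.4101676
g(4.1213823) = 3.9857921
s_5 = 4.1213823 − 3.9857921·(1.4101676)/(9.6351067) = 3.5380328;  |Δ| = 0.5833495
g(3.5380328) = -0.4823239
s_6 = 3.5380328 − (-0.4823239)·(-0.5833495)/(-4.4681160) = 3.6010042;  |Δ| = 0.0629714
g(3.6010042) = -0.0327689
s_7 = 3.6010042 − (-0.0327689)·(0.0629714)/(0.4495550) = 3.6055943;  |Δ| = 0.0045901
g(3.6055943) = 0.0003101
s_8 = 3.6055943 − 0.0003101·(0.0045901)/(0.0330790) = 3.6055512;  |Δ| = 0.0000430
|s_8 − s_7| = 0.0000430 < 0.001

n = 8, s_n = 3.60555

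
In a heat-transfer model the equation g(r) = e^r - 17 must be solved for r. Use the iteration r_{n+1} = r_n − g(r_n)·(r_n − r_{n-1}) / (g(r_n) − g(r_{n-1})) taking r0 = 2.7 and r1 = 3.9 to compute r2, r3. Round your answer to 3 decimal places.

g(2.7) = -2.12027, g(3.9) = 32.40245
r2 = 3.90000 − 32.40245·(3.90000 − 2.70000) / (32.40245 − (-2.12027)) = 3.90000 − (38.88294)/(34.52272) = 2.77370
g(2.77370) = -0.98221
r3 = 2.77370 − (-0.98221)·(2.77370 − 3.90000) / (-0.98221 − 32.40245) = 2.77370 − (1.10626)/(-33.38466) = 2.80684

2.774, 2.807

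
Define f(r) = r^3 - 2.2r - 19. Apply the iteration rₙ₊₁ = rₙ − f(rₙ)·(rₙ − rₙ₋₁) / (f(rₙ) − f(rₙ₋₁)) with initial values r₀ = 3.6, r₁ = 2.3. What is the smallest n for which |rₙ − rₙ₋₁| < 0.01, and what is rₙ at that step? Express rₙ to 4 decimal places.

f(3.6) = 19.736000, f(2.3) = -11.893000
r₂ = 2.300000 − (-11.893000)·(-1.300000)/(-31.629000) = 2.788820;  |Δ| = 0.488820
f(2.788820) = -3.445301
r₃ = 2.788820 − (-3.445301)·(0.488820)/(8.447699) = 2.988180;  |Δ| = 0.199360
f(2.988180) = 1.108129
r₄ = 2.988180 − 1.108129·(0.199360)/(4.553430) = 2.939664;  |Δ| = 0.048517
f(2.939664) = -0.063792
r₅ = 2.939664 − (-0.063792)·(-0.048517)/(-1.171921) = 2.942305;  |Δ| = 0.002641
|r₅ − r₄| = 0.002641 < 0.01

n = 5, rₙ = 2.9423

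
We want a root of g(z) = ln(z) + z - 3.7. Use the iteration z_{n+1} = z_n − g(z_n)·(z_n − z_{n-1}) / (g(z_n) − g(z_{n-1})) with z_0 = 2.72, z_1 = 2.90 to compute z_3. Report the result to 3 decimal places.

g(2.72) = 0.02063, g(2.90) = 0.26471
z_2 = 2.90000 − 0.26471·(2.90000 − 2.72000) / (0.26471 − 0.02063) = 2.90000 − (0.04765)/(0.24408) = 2.70478
g(2.70478) = -0.00019
z_3 = 2.70478 − (-0.00019)·(2.70478 − 2.90000) / (-0.00019 − 0.26471) = 2.70478 − (0.00004)/(-0.26490) = 2.70493

2.705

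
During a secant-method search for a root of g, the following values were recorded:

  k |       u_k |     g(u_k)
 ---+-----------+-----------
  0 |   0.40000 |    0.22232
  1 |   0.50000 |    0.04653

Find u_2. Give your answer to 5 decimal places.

0.52647

u_2 = 0.50000 − 0.04653·(0.50000 − 0.40000) / (0.04653 − 0.22232)
   = 0.50000 − (0.0046530)/(-0.1757900) = 0.5264691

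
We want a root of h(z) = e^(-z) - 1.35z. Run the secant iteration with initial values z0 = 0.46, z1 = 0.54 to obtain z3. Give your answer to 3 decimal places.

h(0.46) = 0.01028, h(0.54) = -0.14625
z2 = 0.54000 − (-0.14625)·(0.54000 − 0.46000) / (-0.14625 − 0.01028) = 0.54000 − (-0.01170)/(-0.15654) = 0.46526
h(0.46526) = -0.00012
z3 = 0.46526 − (-0.00012)·(0.46526 − 0.54000) / (-0.00012 − (-0.14625)) = 0.46526 − (0.00001)/(0.14613) = 0.46519

0.465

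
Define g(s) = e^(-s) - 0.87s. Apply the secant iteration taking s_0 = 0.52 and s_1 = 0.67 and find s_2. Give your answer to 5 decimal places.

g(0.52) = 0.1421205, g(0.67) = -0.0711914
s_2 = 0.6700000 − (-0.0711914)·(0.6700000 − 0.5200000) / (-0.0711914 − 0.1421205) = 0.6700000 − (-0.0106787)/(-0.2133120) = 0.6199385

0.61994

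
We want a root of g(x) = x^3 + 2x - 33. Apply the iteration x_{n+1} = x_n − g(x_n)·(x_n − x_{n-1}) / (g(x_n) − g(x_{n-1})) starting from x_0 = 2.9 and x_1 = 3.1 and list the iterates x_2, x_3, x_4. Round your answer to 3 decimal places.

g(2.9) = -2.81100, g(3.1) = 2.99100
x_2 = 3.10000 − 2.99100·(3.10000 − 2.90000) / (2.99100 − (-2.81100)) = 3.10000 − (0.59820)/(5.80200) = 2.99690
g(2.99690) = -0.08988
x_3 = 2.99690 − (-0.08988)·(2.99690 − 3.10000) / (-0.08988 − 2.99100) = 2.99690 − (0.00927)/(-3.08088) = 2.99991
g(2.99991) = -0.00274
x_4 = 2.99991 − (-0.00274)·(2.99991 − 2.99690) / (-0.00274 − (-0.08988)) = 2.99991 − (-0.00001)/(0.08714) = 3.00000

2.997, 3.000, 3.000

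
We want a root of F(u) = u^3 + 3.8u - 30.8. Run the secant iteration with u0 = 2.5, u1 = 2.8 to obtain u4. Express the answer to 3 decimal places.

F(2.5) = -5.67500, F(2.8) = 1.79200
u2 = 2.80000 − 1.79200·(2.80000 − 2.50000) / (1.79200 − (-5.67500)) = 2.80000 − (0.53760)/(7.46700) = 2.72800
F(2.72800) = -0.13178
u3 = 2.72800 − (-0.13178)·(2.72800 − 2.80000) / (-0.13178 − 1.79200) = 2.72800 − (0.00949)/(-1.92378) = 2.73294
F(2.73294) = -0.00273
u4 = 2.73294 − (-0.00273)·(2.73294 − 2.72800) / (-0.00273 − (-0.13178)) = 2.73294 − (-0.00001)/(0.12905) = 2.73304

2.733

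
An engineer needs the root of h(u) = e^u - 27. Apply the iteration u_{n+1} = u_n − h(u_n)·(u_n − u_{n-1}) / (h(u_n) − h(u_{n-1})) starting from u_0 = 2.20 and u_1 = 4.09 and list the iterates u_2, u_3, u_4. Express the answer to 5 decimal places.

2.86988, 3.14126, 3.33213

h(2.20) = -17.9749865, h(4.09) = 32.7398917
u_2 = 4.0900000 − 32.7398917·(4.0900000 − 2.2000000) / (32.7398917 − (-17.9749865)) = 4.0900000 − (61.8783953)/(50.7148782) = 2.8698769
h(2.8698769) = -9.3651531
u_3 = 2.8698769 − (-9.3651531)·(2.8698769 − 4.0900000) / (-9.3651531 − 32.7398917) = 2.8698769 − (11.4266398)/(-42.1050448) = 3.1412610
h(3.1412610) = -3.8669811
u_4 = 3.1412610 − (-3.8669811)·(3.1412610 − 2.8698769) / (-3.8669811 − (-9.3651531)) = 3.1412610 − (-1.0494372)/(5.4981720) = 3.3321312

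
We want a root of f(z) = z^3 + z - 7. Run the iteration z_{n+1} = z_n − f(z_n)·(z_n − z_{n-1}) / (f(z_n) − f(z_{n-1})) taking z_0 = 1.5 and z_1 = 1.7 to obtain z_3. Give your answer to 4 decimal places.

1.7391

f(1.5) = -2.125000, f(1.7) = -0.387000
z_2 = 1.700000 − (-0.387000)·(1.700000 − 1.500000) / (-0.387000 − (-2.125000)) = 1.700000 − (-0.077400)/(1.738000) = 1.744534
f(1.744534) = 0.053846
z_3 = 1.744534 − 0.053846·(1.744534 − 1.700000) / (0.053846 − (-0.387000)) = 1.744534 − (0.002398)/(0.440846) = 1.739094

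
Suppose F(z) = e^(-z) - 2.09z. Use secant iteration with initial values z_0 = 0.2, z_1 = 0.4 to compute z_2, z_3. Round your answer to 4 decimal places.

0.3415, 0.3404

F(0.2) = 0.400731, F(0.4) = -0.165680
z_2 = 0.400000 − (-0.165680)·(0.400000 − 0.200000) / (-0.165680 − 0.400731) = 0.400000 − (-0.033136)/(-0.566411) = 0.341498
F(0.341498) = -0.003027
z_3 = 0.341498 − (-0.003027)·(0.341498 − 0.400000) / (-0.003027 − (-0.165680)) = 0.341498 − (0.000177)/(0.162653) = 0.340410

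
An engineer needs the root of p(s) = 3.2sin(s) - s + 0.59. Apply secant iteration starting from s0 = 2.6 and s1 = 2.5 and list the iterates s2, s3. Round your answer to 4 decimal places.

p(2.6) = -0.360396, p(2.5) = 0.005111
s2 = 2.500000 − 0.005111·(2.500000 − 2.600000) / (0.005111 − (-0.360396)) = 2.500000 − (-0.000511)/(0.365506) = 2.501398
p(2.501398) = 0.000126
s3 = 2.501398 − 0.000126·(2.501398 − 2.500000) / (0.000126 − 0.005111) = 2.501398 − (0.000000)/(-0.004985) = 2.501434

2.5014, 2.5014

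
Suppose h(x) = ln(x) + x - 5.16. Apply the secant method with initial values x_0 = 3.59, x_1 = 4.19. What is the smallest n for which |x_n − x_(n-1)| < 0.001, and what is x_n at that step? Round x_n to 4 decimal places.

h(3.59) = -0.291848, h(4.19) = 0.462701
x_2 = 4.190000 − 0.462701·(0.600000)/(0.754549) = 3.822071;  |Δ| = 0.367929
h(3.822071) = 0.002863
x_3 = 3.822071 − 0.002863·(-0.367929)/(-0.459838) = 3.819780;  |Δ| = 0.002291
h(3.819780) = -0.000027
x_4 = 3.819780 − (-0.000027)·(-0.002291)/(-0.002890) = 3.819802;  |Δ| = 0.000022
|x_4 − x_3| = 0.000022 < 0.001

n = 4, x_n = 3.8198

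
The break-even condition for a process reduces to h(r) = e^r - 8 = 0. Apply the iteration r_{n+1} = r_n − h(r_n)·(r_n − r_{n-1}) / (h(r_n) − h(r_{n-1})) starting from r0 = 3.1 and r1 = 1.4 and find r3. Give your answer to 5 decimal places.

2.20404

h(3.1) = 14.1979513, h(1.4) = -3.9448000
r2 = 1.4000000 − (-3.9448000)·(1.4000000 − 3.1000000) / (-3.9448000 − 14.1979513) = 1.4000000 − (6.7061601)/(-18.1427513) = 1.7696330
h(1.7696330) = -2.1313007
r3 = 1.7696330 − (-2.1313007)·(1.7696330 − 1.4000000) / (-2.1313007 − (-3.9448000)) = 1.7696330 − (-0.7877991)/(1.8134993) = 2.2040413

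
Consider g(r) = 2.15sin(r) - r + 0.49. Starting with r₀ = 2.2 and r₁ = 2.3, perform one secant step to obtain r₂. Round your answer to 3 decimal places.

g(2.2) = 0.02827, g(2.3) = -0.20673
r₂ = 2.30000 − (-0.20673)·(2.30000 − 2.20000) / (-0.20673 − 0.02827) = 2.30000 − (-0.02067)/(-0.23500) = 2.21203

2.212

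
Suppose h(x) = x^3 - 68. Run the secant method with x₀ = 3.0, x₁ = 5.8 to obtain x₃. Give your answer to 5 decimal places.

3.94609

h(3.0) = -41.0000000, h(5.8) = 127.1120000
x₂ = 5.8000000 − 127.1120000·(5.8000000 − 3.0000000) / (127.1120000 − (-41.0000000)) = 5.8000000 − (355.9136000)/(168.1120000) = 3.6828781
h(3.6828781) = -18.0469481
x₃ = 3.6828781 − (-18.0469481)·(3.6828781 − 5.8000000) / (-18.0469481 − 127.1120000) = 3.6828781 − (38.2075895)/(-145.1589481) = 3.9460902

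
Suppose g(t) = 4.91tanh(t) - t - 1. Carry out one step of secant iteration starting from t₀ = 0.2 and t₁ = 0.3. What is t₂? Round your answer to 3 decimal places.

0.264

g(0.2) = -0.23089, g(0.3) = 0.13034
t₂ = 0.30000 − 0.13034·(0.30000 − 0.20000) / (0.13034 − (-0.23089)) = 0.30000 − (0.01303)/(0.36123) = 0.26392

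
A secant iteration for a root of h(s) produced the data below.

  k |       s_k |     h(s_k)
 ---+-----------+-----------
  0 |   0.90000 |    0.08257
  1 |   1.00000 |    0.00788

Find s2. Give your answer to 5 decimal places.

1.01055

s2 = 1.00000 − 0.00788·(1.00000 − 0.90000) / (0.00788 − 0.08257)
   = 1.00000 − (0.0007880)/(-0.0746900) = 1.0105503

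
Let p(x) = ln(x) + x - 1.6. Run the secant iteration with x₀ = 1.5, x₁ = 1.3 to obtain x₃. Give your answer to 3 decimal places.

1.321

p(1.5) = 0.30547, p(1.3) = -0.03764
x₂ = 1.30000 − (-0.03764)·(1.30000 − 1.50000) / (-0.03764 − 0.30547) = 1.30000 − (0.00753)/(-0.34310) = 1.32194
p(1.32194) = 0.00104
x₃ = 1.32194 − 0.00104·(1.32194 − 1.30000) / (0.00104 − (-0.03764)) = 1.32194 − (0.00002)/(0.03867) = 1.32135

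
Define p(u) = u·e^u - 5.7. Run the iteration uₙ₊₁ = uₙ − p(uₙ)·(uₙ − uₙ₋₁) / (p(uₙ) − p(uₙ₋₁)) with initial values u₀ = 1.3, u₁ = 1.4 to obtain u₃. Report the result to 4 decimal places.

p(1.3) = -0.929914, p(1.4) = -0.022720
u₂ = 1.400000 − (-0.022720)·(1.400000 − 1.300000) / (-0.022720 − (-0.929914)) = 1.400000 − (-0.002272)/(0.907194) = 1.402504
p(1.402504) = 0.001698
u₃ = 1.402504 − 0.001698·(1.402504 − 1.400000) / (0.001698 − (-0.022720)) = 1.402504 − (0.000004)/(0.024418) = 1.402330

1.4023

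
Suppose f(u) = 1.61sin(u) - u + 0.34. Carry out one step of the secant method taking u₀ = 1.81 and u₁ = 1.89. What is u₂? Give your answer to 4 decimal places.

1.8752

f(1.81) = 0.094158, f(1.89) = -0.021328
u₂ = 1.890000 − (-0.021328)·(1.890000 − 1.810000) / (-0.021328 − 0.094158) = 1.890000 − (-0.001706)/(-0.115487) = 1.875226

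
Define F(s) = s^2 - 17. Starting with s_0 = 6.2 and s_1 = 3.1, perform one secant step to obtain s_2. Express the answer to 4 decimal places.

F(6.2) = 21.440000, F(3.1) = -7.390000
s_2 = 3.100000 − (-7.390000)·(3.100000 − 6.200000) / (-7.390000 − 21.440000) = 3.100000 − (22.909000)/(-28.830000) = 3.894624

3.8946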